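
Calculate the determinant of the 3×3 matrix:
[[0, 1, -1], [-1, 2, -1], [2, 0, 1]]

Expansion along first row:
det = 0·det([[2,-1],[0,1]]) - 1·det([[-1,-1],[2,1]]) + -1·det([[-1,2],[2,0]])
    = 0·(2·1 - -1·0) - 1·(-1·1 - -1·2) + -1·(-1·0 - 2·2)
    = 0·2 - 1·1 + -1·-4
    = 0 + -1 + 4 = 3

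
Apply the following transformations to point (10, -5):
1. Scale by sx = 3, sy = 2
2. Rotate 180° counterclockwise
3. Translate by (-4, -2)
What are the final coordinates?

Step 1: Scale → (30, -10)
Step 2: Rotate 180° → (-30, 10)
Step 3: Translate → (-34, 8)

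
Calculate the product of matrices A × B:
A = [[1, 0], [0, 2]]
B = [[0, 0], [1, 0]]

Matrix multiplication:
C[0][0] = 1×0 + 0×1 = 0
C[0][1] = 1×0 + 0×0 = 0
C[1][0] = 0×0 + 2×1 = 2
C[1][1] = 0×0 + 2×0 = 0
Result: [[0, 0], [2, 0]]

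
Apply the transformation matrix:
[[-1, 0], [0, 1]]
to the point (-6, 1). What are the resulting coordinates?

Matrix multiplication:
[[-1, 0], [0, 1]] × [-6, 1]ᵀ
= [(-1)(-6) + (0)(1), (0)(-6) + (1)(1)]ᵀ
= [6, 1]ᵀ
Result: (6, 1)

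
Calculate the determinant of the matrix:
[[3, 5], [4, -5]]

For a 2×2 matrix [[a, b], [c, d]], det = ad - bc
det = (3)(-5) - (5)(4) = -15 - 20 = -35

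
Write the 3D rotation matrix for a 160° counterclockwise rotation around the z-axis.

Rotation matrix for counterclockwise 160° around z-axis:
cos(160°) = -0.9397, sin(160°) = 0.3420
Result: [[-0.9397, -0.3420, 0], [0.3420, -0.9397, 0], [0, 0, 1]]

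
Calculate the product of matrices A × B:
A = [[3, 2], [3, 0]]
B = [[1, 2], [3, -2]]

Matrix multiplication:
C[0][0] = 3×1 + 2×3 = 9
C[0][1] = 3×2 + 2×-2 = 2
C[1][0] = 3×1 + 0×3 = 3
C[1][1] = 3×2 + 0×-2 = 6
Result: [[9, 2], [3, 6]]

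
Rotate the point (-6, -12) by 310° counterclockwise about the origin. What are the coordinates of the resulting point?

Rotation matrix for 310°: [[cos 310°, -sin 310°], [sin 310°, cos 310°]] ≈ [[0.642788, 0.766044], [-0.766044, 0.642788]]
[[0.642788, 0.766044], [-0.766044, 0.642788]] × [-6, -12]ᵀ ≈ [-13.0493, -3.1172]ᵀ
Result: (-13.0493, -3.1172)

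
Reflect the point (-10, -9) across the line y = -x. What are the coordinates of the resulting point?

Reflection across line y = -x: (-10, -9) → (9, 10)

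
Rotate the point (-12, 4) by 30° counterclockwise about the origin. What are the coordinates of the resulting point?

Rotation matrix for 30°: [[cos 30°, -sin 30°], [sin 30°, cos 30°]] ≈ [[0.866025, -0.500000], [0.500000, 0.866025]]
[[0.866025, -0.500000], [0.500000, 0.866025]] × [-12, 4]ᵀ ≈ [-12.3923, -2.5359]ᵀ
Result: (-12.3923, -2.5359)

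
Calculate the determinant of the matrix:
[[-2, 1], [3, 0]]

For a 2×2 matrix [[a, b], [c, d]], det = ad - bc
det = (-2)(0) - (1)(3) = 0 - 3 = -3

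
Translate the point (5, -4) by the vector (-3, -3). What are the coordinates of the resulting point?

Translation by (-3, -3) (homogeneous matrix [[1, 0, -3], [0, 1, -3], [0, 0, 1]]):
x' = 5 + -3 = 2
y' = -4 + -3 = -7
Result: (2, -7)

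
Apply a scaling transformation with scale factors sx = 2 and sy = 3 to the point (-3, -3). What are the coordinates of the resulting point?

Scaling matrix:
[[2, 0], [0, 3]]
Result: (-3 × 2, -3 × 3) = (-6, -9)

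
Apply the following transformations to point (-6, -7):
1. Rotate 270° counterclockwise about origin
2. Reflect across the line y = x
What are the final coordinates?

Step 1: Rotate 270° → (-7, 6)
Step 2: Reflect across line y = x → (6, -7)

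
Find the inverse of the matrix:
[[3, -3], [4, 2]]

For [[a,b],[c,d]], inverse = (1/det)·[[d,-b],[-c,a]]
det = (3)(2) - (-3)(4) = 6 - -12 = 18
Inverse = (1/18)·[[2, 3], [-4, 3]]
= [[1/9, 1/6], [-2/9, 1/6]]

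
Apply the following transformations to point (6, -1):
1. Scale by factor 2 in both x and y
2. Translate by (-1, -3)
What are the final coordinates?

Step 1: Scale (6, -1) by 2 → (12, -2)
Step 2: Translate by (-1, -3) → (11, -5)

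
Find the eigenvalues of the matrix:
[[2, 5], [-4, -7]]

Characteristic equation: det(A - λI) = 0
λ² - (trace)λ + (det) = 0
trace = 2 + -7 = -5, det = (2)(-7) - (5)(-4) = 6
λ² - (-5)λ + (6) = 0
λ = (-5 ± √((-5)² - 4·(6))) / 2 = (-5 ± √1) / 2
Solving: λ = -3, -2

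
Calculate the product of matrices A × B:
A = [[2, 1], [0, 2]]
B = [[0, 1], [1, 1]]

Matrix multiplication:
C[0][0] = 2×0 + 1×1 = 1
C[0][1] = 2×1 + 1×1 = 3
C[1][0] = 0×0 + 2×1 = 2
C[1][1] = 0×1 + 2×1 = 2
Result: [[1, 3], [2, 2]]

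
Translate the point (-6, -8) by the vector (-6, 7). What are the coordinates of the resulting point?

Translation by (-6, 7) (homogeneous matrix [[1, 0, -6], [0, 1, 7], [0, 0, 1]]):
x' = -6 + -6 = -12
y' = -8 + 7 = -1
Result: (-12, -1)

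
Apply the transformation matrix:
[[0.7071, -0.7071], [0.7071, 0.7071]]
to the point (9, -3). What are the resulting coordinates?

Matrix multiplication:
[[0.7071, -0.7071], [0.7071, 0.7071]] × [9, -3]ᵀ
= [(0.7071)(9) + (-0.7071)(-3), (0.7071)(9) + (0.7071)(-3)]ᵀ
= [8.4852, 4.2426]ᵀ
Result: (8.4852, 4.2426)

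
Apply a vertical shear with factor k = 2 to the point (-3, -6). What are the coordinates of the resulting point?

Shear matrix for vertical shear with factor k = 2:
[[1, 0], [2, 1]]
Result: (-3, -6) → (-3, -12)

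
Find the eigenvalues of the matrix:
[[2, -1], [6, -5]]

Characteristic equation: det(A - λI) = 0
λ² - (trace)λ + (det) = 0
trace = 2 + -5 = -3, det = (2)(-5) - (-1)(6) = -4
λ² - (-3)λ + (-4) = 0
λ = (-3 ± √((-3)² - 4·(-4))) / 2 = (-3 ± √25) / 2
Solving: λ = -4, 1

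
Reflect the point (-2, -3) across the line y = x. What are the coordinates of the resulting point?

Reflection across line y = x: (-2, -3) → (-3, -2)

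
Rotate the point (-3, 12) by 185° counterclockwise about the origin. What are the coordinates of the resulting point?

Rotation matrix for 185°: [[cos 185°, -sin 185°], [sin 185°, cos 185°]] ≈ [[-0.996195, 0.087156], [-0.087156, -0.996195]]
[[-0.996195, 0.087156], [-0.087156, -0.996195]] × [-3, 12]ᵀ ≈ [4.0345, -11.6929]ᵀ
Result: (4.0345, -11.6929)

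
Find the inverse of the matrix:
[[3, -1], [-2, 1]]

For [[a,b],[c,d]], inverse = (1/det)·[[d,-b],[-c,a]]
det = (3)(1) - (-1)(-2) = 3 - 2 = 1
Inverse = [[1, 1], [2, 3]]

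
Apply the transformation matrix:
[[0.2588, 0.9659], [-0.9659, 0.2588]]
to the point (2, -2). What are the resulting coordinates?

Matrix multiplication:
[[0.2588, 0.9659], [-0.9659, 0.2588]] × [2, -2]ᵀ
= [(0.2588)(2) + (0.9659)(-2), (-0.9659)(2) + (0.2588)(-2)]ᵀ
= [-1.4142, -2.4494]ᵀ
Result: (-1.4142, -2.4494)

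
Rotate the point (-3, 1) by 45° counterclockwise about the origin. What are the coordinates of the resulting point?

Rotation matrix for 45°: [[cos 45°, -sin 45°], [sin 45°, cos 45°]] ≈ [[0.707107, -0.707107], [0.707107, 0.707107]]
[[0.707107, -0.707107], [0.707107, 0.707107]] × [-3, 1]ᵀ ≈ [-2.8284, -1.4142]ᵀ
Result: (-2.8284, -1.4142)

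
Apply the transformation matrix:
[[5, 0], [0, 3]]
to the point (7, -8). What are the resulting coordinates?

Matrix multiplication:
[[5, 0], [0, 3]] × [7, -8]ᵀ
= [(5)(7) + (0)(-8), (0)(7) + (3)(-8)]ᵀ
= [35, -24]ᵀ
Result: (35, -24)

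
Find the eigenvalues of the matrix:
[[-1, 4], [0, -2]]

Characteristic equation: det(A - λI) = 0
λ² - (trace)λ + (det) = 0
trace = -1 + -2 = -3, det = (-1)(-2) - (4)(0) = 2
λ² - (-3)λ + (2) = 0
λ = (-3 ± √((-3)² - 4·(2))) / 2 = (-3 ± √1) / 2
Solving: λ = -2, -1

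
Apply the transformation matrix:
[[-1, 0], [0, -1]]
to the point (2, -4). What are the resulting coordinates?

Matrix multiplication:
[[-1, 0], [0, -1]] × [2, -4]ᵀ
= [(-1)(2) + (0)(-4), (0)(2) + (-1)(-4)]ᵀ
= [-2, 4]ᵀ
Result: (-2, 4)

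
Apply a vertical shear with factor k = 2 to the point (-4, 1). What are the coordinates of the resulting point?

Shear matrix for vertical shear with factor k = 2:
[[1, 0], [2, 1]]
Result: (-4, 1) → (-4, -7)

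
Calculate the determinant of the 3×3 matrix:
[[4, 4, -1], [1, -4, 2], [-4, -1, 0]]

Expansion along first row:
det = 4·det([[-4,2],[-1,0]]) - 4·det([[1,2],[-4,0]]) + -1·det([[1,-4],[-4,-1]])
    = 4·(-4·0 - 2·-1) - 4·(1·0 - 2·-4) + -1·(1·-1 - -4·-4)
    = 4·2 - 4·8 + -1·-17
    = 8 + -32 + 17 = -7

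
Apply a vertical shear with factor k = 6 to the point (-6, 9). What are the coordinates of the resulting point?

Shear matrix for vertical shear with factor k = 6:
[[1, 0], [6, 1]]
Result: (-6, 9) → (-6, -27)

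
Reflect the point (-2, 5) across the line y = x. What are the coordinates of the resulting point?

Reflection across line y = x: (-2, 5) → (5, -2)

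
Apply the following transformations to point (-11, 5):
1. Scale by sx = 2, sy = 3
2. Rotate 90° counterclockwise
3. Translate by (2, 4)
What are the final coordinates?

Step 1: Scale → (-22, 15)
Step 2: Rotate 90° → (-15, -22)
Step 3: Translate → (-13, -18)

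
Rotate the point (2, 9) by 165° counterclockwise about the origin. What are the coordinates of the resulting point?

Rotation matrix for 165°: [[cos 165°, -sin 165°], [sin 165°, cos 165°]] ≈ [[-0.965926, -0.258819], [0.258819, -0.965926]]
[[-0.965926, -0.258819], [0.258819, -0.965926]] × [2, 9]ᵀ ≈ [-4.2612, -8.1757]ᵀ
Result: (-4.2612, -8.1757)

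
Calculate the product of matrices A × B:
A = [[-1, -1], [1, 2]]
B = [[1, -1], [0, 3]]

Matrix multiplication:
C[0][0] = -1×1 + -1×0 = -1
C[0][1] = -1×-1 + -1×3 = -2
C[1][0] = 1×1 + 2×0 = 1
C[1][1] = 1×-1 + 2×3 = 5
Result: [[-1, -2], [1, 5]]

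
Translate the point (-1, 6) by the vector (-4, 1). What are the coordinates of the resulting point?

Translation by (-4, 1) (homogeneous matrix [[1, 0, -4], [0, 1, 1], [0, 0, 1]]):
x' = -1 + -4 = -5
y' = 6 + 1 = 7
Result: (-5, 7)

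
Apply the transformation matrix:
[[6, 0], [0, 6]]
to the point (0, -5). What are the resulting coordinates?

Matrix multiplication:
[[6, 0], [0, 6]] × [0, -5]ᵀ
= [(6)(0) + (0)(-5), (0)(0) + (6)(-5)]ᵀ
= [0, -30]ᵀ
Result: (0, -30)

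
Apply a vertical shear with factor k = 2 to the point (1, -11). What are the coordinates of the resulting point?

Shear matrix for vertical shear with factor k = 2:
[[1, 0], [2, 1]]
Result: (1, -11) → (1, -9)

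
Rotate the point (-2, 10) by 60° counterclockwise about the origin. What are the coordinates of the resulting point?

Rotation matrix for 60°: [[cos 60°, -sin 60°], [sin 60°, cos 60°]] ≈ [[0.500000, -0.866025], [0.866025, 0.500000]]
[[0.500000, -0.866025], [0.866025, 0.500000]] × [-2, 10]ᵀ ≈ [-9.6603, 3.2679]ᵀ
Result: (-9.6603, 3.2679)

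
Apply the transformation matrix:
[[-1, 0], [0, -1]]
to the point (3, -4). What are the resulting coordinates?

Matrix multiplication:
[[-1, 0], [0, -1]] × [3, -4]ᵀ
= [(-1)(3) + (0)(-4), (0)(3) + (-1)(-4)]ᵀ
= [-3, 4]ᵀ
Result: (-3, 4)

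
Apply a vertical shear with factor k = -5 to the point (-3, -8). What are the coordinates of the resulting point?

Shear matrix for vertical shear with factor k = -5:
[[1, 0], [-5, 1]]
Result: (-3, -8) → (-3, 7)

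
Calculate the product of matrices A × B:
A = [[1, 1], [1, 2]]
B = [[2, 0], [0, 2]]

Matrix multiplication:
C[0][0] = 1×2 + 1×0 = 2
C[0][1] = 1×0 + 1×2 = 2
C[1][0] = 1×2 + 2×0 = 2
C[1][1] = 1×0 + 2×2 = 4
Result: [[2, 2], [2, 4]]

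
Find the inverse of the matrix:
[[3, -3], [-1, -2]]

For [[a,b],[c,d]], inverse = (1/det)·[[d,-b],[-c,a]]
det = (3)(-2) - (-3)(-1) = -6 - 3 = -9
Inverse = (1/-9)·[[-2, 3], [1, 3]]
= [[2/9, -1/3], [-1/9, -1/3]]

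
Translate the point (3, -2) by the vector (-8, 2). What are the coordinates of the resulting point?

Translation by (-8, 2) (homogeneous matrix [[1, 0, -8], [0, 1, 2], [0, 0, 1]]):
x' = 3 + -8 = -5
y' = -2 + 2 = 0
Result: (-5, 0)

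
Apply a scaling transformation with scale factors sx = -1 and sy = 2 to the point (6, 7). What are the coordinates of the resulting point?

Scaling matrix:
[[-1, 0], [0, 2]]
Result: (6 × -1, 7 × 2) = (-6, 14)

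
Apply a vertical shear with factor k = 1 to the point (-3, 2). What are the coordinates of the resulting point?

Shear matrix for vertical shear with factor k = 1:
[[1, 0], [1, 1]]
Result: (-3, 2) → (-3, -1)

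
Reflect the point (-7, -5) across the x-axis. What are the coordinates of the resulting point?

Reflection across x-axis: (-7, -5) → (-7, 5)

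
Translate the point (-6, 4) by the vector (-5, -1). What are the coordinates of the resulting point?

Translation by (-5, -1) (homogeneous matrix [[1, 0, -5], [0, 1, -1], [0, 0, 1]]):
x' = -6 + -5 = -11
y' = 4 + -1 = 3
Result: (-11, 3)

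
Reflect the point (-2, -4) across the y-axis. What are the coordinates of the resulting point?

Reflection across y-axis: (-2, -4) → (2, -4)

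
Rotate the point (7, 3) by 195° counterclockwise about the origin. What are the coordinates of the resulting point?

Rotation matrix for 195°: [[cos 195°, -sin 195°], [sin 195°, cos 195°]] ≈ [[-0.965926, 0.258819], [-0.258819, -0.965926]]
[[-0.965926, 0.258819], [-0.258819, -0.965926]] × [7, 3]ᵀ ≈ [-5.9850, -4.7095]ᵀ
Result: (-5.9850, -4.7095)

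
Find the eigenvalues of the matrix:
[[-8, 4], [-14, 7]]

Characteristic equation: det(A - λI) = 0
λ² - (trace)λ + (det) = 0
trace = -8 + 7 = -1, det = (-8)(7) - (4)(-14) = 0
λ² - (-1)λ + (0) = 0
λ = (-1 ± √((-1)² - 4·(0))) / 2 = (-1 ± √1) / 2
Solving: λ = -1, 0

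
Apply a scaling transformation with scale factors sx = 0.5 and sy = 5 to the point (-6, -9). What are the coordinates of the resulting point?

Scaling matrix:
[[0.50, 0], [0, 5]]
Result: (-6 × 0.5, -9 × 5) = (-3, -45)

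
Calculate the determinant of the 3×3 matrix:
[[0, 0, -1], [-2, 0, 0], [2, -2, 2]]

Expansion along first row:
det = 0·det([[0,0],[-2,2]]) - 0·det([[-2,0],[2,2]]) + -1·det([[-2,0],[2,-2]])
    = 0·(0·2 - 0·-2) - 0·(-2·2 - 0·2) + -1·(-2·-2 - 0·2)
    = 0·0 - 0·-4 + -1·4
    = 0 + 0 + -4 = -4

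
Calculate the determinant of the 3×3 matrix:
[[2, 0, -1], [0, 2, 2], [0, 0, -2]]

Expansion along first row:
det = 2·det([[2,2],[0,-2]]) - 0·det([[0,2],[0,-2]]) + -1·det([[0,2],[0,0]])
    = 2·(2·-2 - 2·0) - 0·(0·-2 - 2·0) + -1·(0·0 - 2·0)
    = 2·-4 - 0·0 + -1·0
    = -8 + 0 + 0 = -8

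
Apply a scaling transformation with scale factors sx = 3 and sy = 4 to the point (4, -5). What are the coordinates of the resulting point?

Scaling matrix:
[[3, 0], [0, 4]]
Result: (4 × 3, -5 × 4) = (12, -20)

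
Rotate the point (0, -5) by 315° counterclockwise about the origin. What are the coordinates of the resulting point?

Rotation matrix for 315°: [[cos 315°, -sin 315°], [sin 315°, cos 315°]] ≈ [[0.707107, 0.707107], [-0.707107, 0.707107]]
[[0.707107, 0.707107], [-0.707107, 0.707107]] × [0, -5]ᵀ ≈ [-3.5355, -3.5355]ᵀ
Result: (-3.5355, -3.5355)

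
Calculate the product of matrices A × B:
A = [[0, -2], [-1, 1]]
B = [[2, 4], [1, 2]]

Matrix multiplication:
C[0][0] = 0×2 + -2×1 = -2
C[0][1] = 0×4 + -2×2 = -4
C[1][0] = -1×2 + 1×1 = -1
C[1][1] = -1×4 + 1×2 = -2
Result: [[-2, -4], [-1, -2]]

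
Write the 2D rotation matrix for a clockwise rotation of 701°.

Rotation matrix formula: [[cos θ, -sin θ], [sin θ, cos θ]]
A clockwise rotation by 701° is equivalent to a counterclockwise rotation by -701°.
For θ = -701°:
cos(-701°) = 0.9455
sin(-701°) = 0.3256
Result: [[0.9455, -0.3256], [0.3256, 0.9455]]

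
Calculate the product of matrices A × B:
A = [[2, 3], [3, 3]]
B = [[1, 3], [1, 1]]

Matrix multiplication:
C[0][0] = 2×1 + 3×1 = 5
C[0][1] = 2×3 + 3×1 = 9
C[1][0] = 3×1 + 3×1 = 6
C[1][1] = 3×3 + 3×1 = 12
Result: [[5, 9], [6, 12]]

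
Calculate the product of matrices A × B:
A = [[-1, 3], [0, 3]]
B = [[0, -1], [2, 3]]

Matrix multiplication:
C[0][0] = -1×0 + 3×2 = 6
C[0][1] = -1×-1 + 3×3 = 10
C[1][0] = 0×0 + 3×2 = 6
C[1][1] = 0×-1 + 3×3 = 9
Result: [[6, 10], [6, 9]]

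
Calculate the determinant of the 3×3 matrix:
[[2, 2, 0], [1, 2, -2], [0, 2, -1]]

Expansion along first row:
det = 2·det([[2,-2],[2,-1]]) - 2·det([[1,-2],[0,-1]]) + 0·det([[1,2],[0,2]])
    = 2·(2·-1 - -2·2) - 2·(1·-1 - -2·0) + 0·(1·2 - 2·0)
    = 2·2 - 2·-1 + 0·2
    = 4 + 2 + 0 = 6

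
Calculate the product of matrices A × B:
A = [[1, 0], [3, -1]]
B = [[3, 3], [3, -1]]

Matrix multiplication:
C[0][0] = 1×3 + 0×3 = 3
C[0][1] = 1×3 + 0×-1 = 3
C[1][0] = 3×3 + -1×3 = 6
C[1][1] = 3×3 + -1×-1 = 10
Result: [[3, 3], [6, 10]]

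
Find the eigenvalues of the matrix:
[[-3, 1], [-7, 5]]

Characteristic equation: det(A - λI) = 0
λ² - (trace)λ + (det) = 0
trace = -3 + 5 = 2, det = (-3)(5) - (1)(-7) = -8
λ² - (2)λ + (-8) = 0
λ = (2 ± √((2)² - 4·(-8))) / 2 = (2 ± √36) / 2
Solving: λ = -2, 4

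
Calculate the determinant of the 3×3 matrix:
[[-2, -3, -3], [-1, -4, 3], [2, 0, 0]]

Expansion along first row:
det = -2·det([[-4,3],[0,0]]) - -3·det([[-1,3],[2,0]]) + -3·det([[-1,-4],[2,0]])
    = -2·(-4·0 - 3·0) - -3·(-1·0 - 3·2) + -3·(-1·0 - -4·2)
    = -2·0 - -3·-6 + -3·8
    = 0 + -18 + -24 = -42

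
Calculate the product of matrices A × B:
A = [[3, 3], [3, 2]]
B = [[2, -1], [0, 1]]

Matrix multiplication:
C[0][0] = 3×2 + 3×0 = 6
C[0][1] = 3×-1 + 3×1 = 0
C[1][0] = 3×2 + 2×0 = 6
C[1][1] = 3×-1 + 2×1 = -1
Result: [[6, 0], [6, -1]]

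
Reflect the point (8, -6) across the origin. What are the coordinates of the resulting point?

Reflection across origin: (8, -6) → (-8, 6)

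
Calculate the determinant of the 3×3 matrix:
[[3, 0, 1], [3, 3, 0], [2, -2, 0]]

Expansion along first row:
det = 3·det([[3,0],[-2,0]]) - 0·det([[3,0],[2,0]]) + 1·det([[3,3],[2,-2]])
    = 3·(3·0 - 0·-2) - 0·(3·0 - 0·2) + 1·(3·-2 - 3·2)
    = 3·0 - 0·0 + 1·-12
    = 0 + 0 + -12 = -12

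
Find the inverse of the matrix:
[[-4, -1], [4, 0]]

For [[a,b],[c,d]], inverse = (1/det)·[[d,-b],[-c,a]]
det = (-4)(0) - (-1)(4) = 0 - -4 = 4
Inverse = (1/4)·[[0, 1], [-4, -4]]
= [[0, 1/4], [-1, -1]]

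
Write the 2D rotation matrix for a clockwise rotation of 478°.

Rotation matrix formula: [[cos θ, -sin θ], [sin θ, cos θ]]
A clockwise rotation by 478° is equivalent to a counterclockwise rotation by -478°.
For θ = -478°:
cos(-478°) = -0.4695
sin(-478°) = -0.8829
Result: [[-0.4695, 0.8829], [-0.8829, -0.4695]]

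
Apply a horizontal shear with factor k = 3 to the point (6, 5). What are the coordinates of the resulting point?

Shear matrix for horizontal shear with factor k = 3:
[[1, 3], [0, 1]]
Result: (6, 5) → (21, 5)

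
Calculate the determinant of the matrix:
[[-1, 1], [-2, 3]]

For a 2×2 matrix [[a, b], [c, d]], det = ad - bc
det = (-1)(3) - (1)(-2) = -3 - -2 = -1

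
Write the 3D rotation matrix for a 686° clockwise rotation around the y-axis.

Rotation matrix for clockwise 686° around y-axis:
A clockwise rotation by 686° is a counterclockwise rotation by -686°.
cos(-686°) = 0.8290, sin(-686°) = 0.5592
Result: [[0.8290, 0, 0.5592], [0, 1, 0], [-0.5592, 0, 0.8290]]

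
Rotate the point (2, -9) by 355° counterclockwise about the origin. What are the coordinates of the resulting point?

Rotation matrix for 355°: [[cos 355°, -sin 355°], [sin 355°, cos 355°]] ≈ [[0.996195, 0.087156], [-0.087156, 0.996195]]
[[0.996195, 0.087156], [-0.087156, 0.996195]] × [2, -9]ᵀ ≈ [1.2080, -9.1401]ᵀ
Result: (1.2080, -9.1401)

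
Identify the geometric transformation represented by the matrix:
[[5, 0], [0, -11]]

This matrix represents: non-uniform scaling by sx = 5, sy = -11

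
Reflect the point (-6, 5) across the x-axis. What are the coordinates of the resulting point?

Reflection across x-axis: (-6, 5) → (-6, -5)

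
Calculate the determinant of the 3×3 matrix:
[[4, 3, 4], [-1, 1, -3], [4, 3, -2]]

Expansion along first row:
det = 4·det([[1,-3],[3,-2]]) - 3·det([[-1,-3],[4,-2]]) + 4·det([[-1,1],[4,3]])
    = 4·(1·-2 - -3·3) - 3·(-1·-2 - -3·4) + 4·(-1·3 - 1·4)
    = 4·7 - 3·14 + 4·-7
    = 28 + -42 + -28 = -42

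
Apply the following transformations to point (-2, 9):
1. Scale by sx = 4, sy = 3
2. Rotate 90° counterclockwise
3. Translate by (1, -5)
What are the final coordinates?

Step 1: Scale → (-8, 27)
Step 2: Rotate 90° → (-27, -8)
Step 3: Translate → (-26, -13)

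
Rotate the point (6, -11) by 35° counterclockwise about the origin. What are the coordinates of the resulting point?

Rotation matrix for 35°: [[cos 35°, -sin 35°], [sin 35°, cos 35°]] ≈ [[0.819152, -0.573576], [0.573576, 0.819152]]
[[0.819152, -0.573576], [0.573576, 0.819152]] × [6, -11]ᵀ ≈ [11.2243, -5.5692]ᵀ
Result: (11.2243, -5.5692)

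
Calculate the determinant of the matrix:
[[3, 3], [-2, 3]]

For a 2×2 matrix [[a, b], [c, d]], det = ad - bc
det = (3)(3) - (3)(-2) = 9 - -6 = 15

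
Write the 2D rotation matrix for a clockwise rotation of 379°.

Rotation matrix formula: [[cos θ, -sin θ], [sin θ, cos θ]]
A clockwise rotation by 379° is equivalent to a counterclockwise rotation by -379°.
For θ = -379°:
cos(-379°) = 0.9455
sin(-379°) = -0.3256
Result: [[0.9455, 0.3256], [-0.3256, 0.9455]]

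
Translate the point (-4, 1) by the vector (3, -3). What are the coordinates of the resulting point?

Translation by (3, -3) (homogeneous matrix [[1, 0, 3], [0, 1, -3], [0, 0, 1]]):
x' = -4 + 3 = -1
y' = 1 + -3 = -2
Result: (-1, -2)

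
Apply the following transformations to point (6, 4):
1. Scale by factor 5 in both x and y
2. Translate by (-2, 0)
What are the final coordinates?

Step 1: Scale (6, 4) by 5 → (30, 20)
Step 2: Translate by (-2, 0) → (28, 20)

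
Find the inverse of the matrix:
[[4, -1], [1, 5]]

For [[a,b],[c,d]], inverse = (1/det)·[[d,-b],[-c,a]]
det = (4)(5) - (-1)(1) = 20 - -1 = 21
Inverse = (1/21)·[[5, 1], [-1, 4]]
= [[5/21, 1/21], [-1/21, 4/21]]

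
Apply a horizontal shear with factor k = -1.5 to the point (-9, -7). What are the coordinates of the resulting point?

Shear matrix for horizontal shear with factor k = -1.5:
[[1, -1.50], [0, 1]]
Result: (-9, -7) → (1.5, -7)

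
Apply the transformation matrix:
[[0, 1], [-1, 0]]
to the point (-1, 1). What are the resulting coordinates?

Matrix multiplication:
[[0, 1], [-1, 0]] × [-1, 1]ᵀ
= [(0)(-1) + (1)(1), (-1)(-1) + (0)(1)]ᵀ
= [1, 1]ᵀ
Result: (1, 1)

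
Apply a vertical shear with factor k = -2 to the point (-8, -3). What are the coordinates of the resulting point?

Shear matrix for vertical shear with factor k = -2:
[[1, 0], [-2, 1]]
Result: (-8, -3) → (-8, 13)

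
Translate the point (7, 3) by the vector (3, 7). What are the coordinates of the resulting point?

Translation by (3, 7) (homogeneous matrix [[1, 0, 3], [0, 1, 7], [0, 0, 1]]):
x' = 7 + 3 = 10
y' = 3 + 7 = 10
Result: (10, 10)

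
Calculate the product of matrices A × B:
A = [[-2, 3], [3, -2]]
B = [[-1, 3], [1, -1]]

Matrix multiplication:
C[0][0] = -2×-1 + 3×1 = 5
C[0][1] = -2×3 + 3×-1 = -9
C[1][0] = 3×-1 + -2×1 = -5
C[1][1] = 3×3 + -2×-1 = 11
Result: [[5, -9], [-5, 11]]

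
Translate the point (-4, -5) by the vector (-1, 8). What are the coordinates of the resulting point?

Translation by (-1, 8) (homogeneous matrix [[1, 0, -1], [0, 1, 8], [0, 0, 1]]):
x' = -4 + -1 = -5
y' = -5 + 8 = 3
Result: (-5, 3)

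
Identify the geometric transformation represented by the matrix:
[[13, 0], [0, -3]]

This matrix represents: non-uniform scaling by sx = 13, sy = -3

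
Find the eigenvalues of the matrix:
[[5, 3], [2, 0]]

Characteristic equation: det(A - λI) = 0
λ² - (trace)λ + (det) = 0
trace = 5 + 0 = 5, det = (5)(0) - (3)(2) = -6
λ² - (5)λ + (-6) = 0
λ = (5 ± √((5)² - 4·(-6))) / 2 = (5 ± √49) / 2
Solving: λ = -1, 6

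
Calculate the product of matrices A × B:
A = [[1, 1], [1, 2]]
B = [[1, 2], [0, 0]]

Matrix multiplication:
C[0][0] = 1×1 + 1×0 = 1
C[0][1] = 1×2 + 1×0 = 2
C[1][0] = 1×1 + 2×0 = 1
C[1][1] = 1×2 + 2×0 = 2
Result: [[1, 2], [1, 2]]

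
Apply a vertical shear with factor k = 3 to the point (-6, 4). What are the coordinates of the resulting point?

Shear matrix for vertical shear with factor k = 3:
[[1, 0], [3, 1]]
Result: (-6, 4) → (-6, -14)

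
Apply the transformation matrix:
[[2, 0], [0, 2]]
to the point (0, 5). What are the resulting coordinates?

Matrix multiplication:
[[2, 0], [0, 2]] × [0, 5]ᵀ
= [(2)(0) + (0)(5), (0)(0) + (2)(5)]ᵀ
= [0, 10]ᵀ
Result: (0, 10)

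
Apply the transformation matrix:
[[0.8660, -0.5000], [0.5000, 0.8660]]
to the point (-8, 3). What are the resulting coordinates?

Matrix multiplication:
[[0.8660, -0.5000], [0.5000, 0.8660]] × [-8, 3]ᵀ
= [(0.8660)(-8) + (-0.5000)(3), (0.5000)(-8) + (0.8660)(3)]ᵀ
= [-8.4280, -1.4020]ᵀ
Result: (-8.4280, -1.4020)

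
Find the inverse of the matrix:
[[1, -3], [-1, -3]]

For [[a,b],[c,d]], inverse = (1/det)·[[d,-b],[-c,a]]
det = (1)(-3) - (-3)(-1) = -3 - 3 = -6
Inverse = (1/-6)·[[-3, 3], [1, 1]]
= [[1/2, -1/2], [-1/6, -1/6]]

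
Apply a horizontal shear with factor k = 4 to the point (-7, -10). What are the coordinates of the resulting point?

Shear matrix for horizontal shear with factor k = 4:
[[1, 4], [0, 1]]
Result: (-7, -10) → (-47, -10)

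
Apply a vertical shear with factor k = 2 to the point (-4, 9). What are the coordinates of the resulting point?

Shear matrix for vertical shear with factor k = 2:
[[1, 0], [2, 1]]
Result: (-4, 9) → (-4, 1)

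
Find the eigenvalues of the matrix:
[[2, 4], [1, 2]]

Characteristic equation: det(A - λI) = 0
λ² - (trace)λ + (det) = 0
trace = 2 + 2 = 4, det = (2)(2) - (4)(1) = 0
λ² - (4)λ + (0) = 0
λ = (4 ± √((4)² - 4·(0))) / 2 = (4 ± √16) / 2
Solving: λ = 0, 4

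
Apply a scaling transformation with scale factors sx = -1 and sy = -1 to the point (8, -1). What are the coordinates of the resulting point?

Scaling matrix:
[[-1, 0], [0, -1]]
Result: (8 × -1, -1 × -1) = (-8, 1)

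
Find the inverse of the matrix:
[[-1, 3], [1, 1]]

For [[a,b],[c,d]], inverse = (1/det)·[[d,-b],[-c,a]]
det = (-1)(1) - (3)(1) = -1 - 3 = -4
Inverse = (1/-4)·[[1, -3], [-1, -1]]
= [[-1/4, 3/4], [1/4, 1/4]]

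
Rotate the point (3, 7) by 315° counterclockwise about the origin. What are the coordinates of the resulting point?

Rotation matrix for 315°: [[cos 315°, -sin 315°], [sin 315°, cos 315°]] ≈ [[0.707107, 0.707107], [-0.707107, 0.707107]]
[[0.707107, 0.707107], [-0.707107, 0.707107]] × [3, 7]ᵀ ≈ [7.0711, 2.8284]ᵀ
Result: (7.0711, 2.8284)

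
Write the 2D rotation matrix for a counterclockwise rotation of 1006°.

Rotation matrix formula: [[cos θ, -sin θ], [sin θ, cos θ]]
For θ = 1006°:
cos(1006°) = 0.2756
sin(1006°) = -0.9613
Result: [[0.2756, 0.9613], [-0.9613, 0.2756]]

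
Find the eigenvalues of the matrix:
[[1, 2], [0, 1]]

Characteristic equation: det(A - λI) = 0
λ² - (trace)λ + (det) = 0
trace = 1 + 1 = 2, det = (1)(1) - (2)(0) = 1
λ² - (2)λ + (1) = 0
λ = (2 ± √((2)² - 4·(1))) / 2 = (2 ± √0) / 2
Solving: λ = 1, 1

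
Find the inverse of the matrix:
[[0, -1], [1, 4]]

For [[a,b],[c,d]], inverse = (1/det)·[[d,-b],[-c,a]]
det = (0)(4) - (-1)(1) = 0 - -1 = 1
Inverse = [[4, 1], [-1, 0]]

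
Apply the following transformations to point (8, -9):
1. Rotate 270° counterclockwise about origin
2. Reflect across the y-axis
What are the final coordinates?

Step 1: Rotate 270° → (-9, -8)
Step 2: Reflect across y-axis → (9, -8)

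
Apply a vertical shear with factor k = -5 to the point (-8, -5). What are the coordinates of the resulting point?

Shear matrix for vertical shear with factor k = -5:
[[1, 0], [-5, 1]]
Result: (-8, -5) → (-8, 35)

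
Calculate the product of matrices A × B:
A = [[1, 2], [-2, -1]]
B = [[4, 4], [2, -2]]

Matrix multiplication:
C[0][0] = 1×4 + 2×2 = 8
C[0][1] = 1×4 + 2×-2 = 0
C[1][0] = -2×4 + -1×2 = -10
C[1][1] = -2×4 + -1×-2 = -6
Result: [[8, 0], [-10, -6]]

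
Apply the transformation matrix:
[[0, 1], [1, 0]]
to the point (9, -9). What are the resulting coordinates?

Matrix multiplication:
[[0, 1], [1, 0]] × [9, -9]ᵀ
= [(0)(9) + (1)(-9), (1)(9) + (0)(-9)]ᵀ
= [-9, 9]ᵀ
Result: (-9, 9)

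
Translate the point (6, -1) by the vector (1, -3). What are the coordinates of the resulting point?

Translation by (1, -3) (homogeneous matrix [[1, 0, 1], [0, 1, -3], [0, 0, 1]]):
x' = 6 + 1 = 7
y' = -1 + -3 = -4
Result: (7, -4)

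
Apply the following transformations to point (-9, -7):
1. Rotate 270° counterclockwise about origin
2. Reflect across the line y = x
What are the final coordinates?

Step 1: Rotate 270° → (-7, 9)
Step 2: Reflect across line y = x → (9, -7)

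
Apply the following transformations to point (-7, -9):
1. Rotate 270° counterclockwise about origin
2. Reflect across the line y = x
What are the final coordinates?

Step 1: Rotate 270° → (-9, 7)
Step 2: Reflect across line y = x → (7, -9)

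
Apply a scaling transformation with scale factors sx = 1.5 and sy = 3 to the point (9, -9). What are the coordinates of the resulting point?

Scaling matrix:
[[1.50, 0], [0, 3]]
Result: (9 × 1.5, -9 × 3) = (13.5, -27)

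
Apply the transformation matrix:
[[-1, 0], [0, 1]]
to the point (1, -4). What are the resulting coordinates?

Matrix multiplication:
[[-1, 0], [0, 1]] × [1, -4]ᵀ
= [(-1)(1) + (0)(-4), (0)(1) + (1)(-4)]ᵀ
= [-1, -4]ᵀ
Result: (-1, -4)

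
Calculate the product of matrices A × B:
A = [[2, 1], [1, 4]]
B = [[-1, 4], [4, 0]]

Matrix multiplication:
C[0][0] = 2×-1 + 1×4 = 2
C[0][1] = 2×4 + 1×0 = 8
C[1][0] = 1×-1 + 4×4 = 15
C[1][1] = 1×4 + 4×0 = 4
Result: [[2, 8], [15, 4]]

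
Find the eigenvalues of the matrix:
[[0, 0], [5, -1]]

Characteristic equation: det(A - λI) = 0
λ² - (trace)λ + (det) = 0
trace = 0 + -1 = -1, det = (0)(-1) - (0)(5) = 0
λ² - (-1)λ + (0) = 0
λ = (-1 ± √((-1)² - 4·(0))) / 2 = (-1 ± √1) / 2
Solving: λ = -1, 0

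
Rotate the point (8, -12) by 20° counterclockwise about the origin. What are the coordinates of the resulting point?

Rotation matrix for 20°: [[cos 20°, -sin 20°], [sin 20°, cos 20°]] ≈ [[0.939693, -0.342020], [0.342020, 0.939693]]
[[0.939693, -0.342020], [0.342020, 0.939693]] × [8, -12]ᵀ ≈ [11.6218, -8.5402]ᵀ
Result: (11.6218, -8.5402)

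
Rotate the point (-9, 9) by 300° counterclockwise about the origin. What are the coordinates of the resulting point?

Rotation matrix for 300°: [[cos 300°, -sin 300°], [sin 300°, cos 300°]] ≈ [[0.500000, 0.866025], [-0.866025, 0.500000]]
[[0.500000, 0.866025], [-0.866025, 0.500000]] × [-9, 9]ᵀ ≈ [3.2942, 12.2942]ᵀ
Result: (3.2942, 12.2942)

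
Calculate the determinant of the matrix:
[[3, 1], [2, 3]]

For a 2×2 matrix [[a, b], [c, d]], det = ad - bc
det = (3)(3) - (1)(2) = 9 - 2 = 7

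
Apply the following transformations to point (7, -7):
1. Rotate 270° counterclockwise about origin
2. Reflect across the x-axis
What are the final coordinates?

Step 1: Rotate 270° → (-7, -7)
Step 2: Reflect across x-axis → (-7, 7)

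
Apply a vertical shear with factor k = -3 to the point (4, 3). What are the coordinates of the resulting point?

Shear matrix for vertical shear with factor k = -3:
[[1, 0], [-3, 1]]
Result: (4, 3) → (4, -9)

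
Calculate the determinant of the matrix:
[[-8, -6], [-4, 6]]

For a 2×2 matrix [[a, b], [c, d]], det = ad - bc
det = (-8)(6) - (-6)(-4) = -48 - 24 = -72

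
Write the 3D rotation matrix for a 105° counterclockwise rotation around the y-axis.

Rotation matrix for counterclockwise 105° around y-axis:
cos(105°) = -0.2588, sin(105°) = 0.9659
Result: [[-0.2588, 0, 0.9659], [0, 1, 0], [-0.9659, 0, -0.2588]]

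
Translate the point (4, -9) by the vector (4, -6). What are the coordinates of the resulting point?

Translation by (4, -6) (homogeneous matrix [[1, 0, 4], [0, 1, -6], [0, 0, 1]]):
x' = 4 + 4 = 8
y' = -9 + -6 = -15
Result: (8, -15)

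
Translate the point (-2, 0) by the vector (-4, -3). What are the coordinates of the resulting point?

Translation by (-4, -3) (homogeneous matrix [[1, 0, -4], [0, 1, -3], [0, 0, 1]]):
x' = -2 + -4 = -6
y' = 0 + -3 = -3
Result: (-6, -3)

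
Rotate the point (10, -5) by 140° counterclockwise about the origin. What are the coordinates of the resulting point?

Rotation matrix for 140°: [[cos 140°, -sin 140°], [sin 140°, cos 140°]] ≈ [[-0.766044, -0.642788], [0.642788, -0.766044]]
[[-0.766044, -0.642788], [0.642788, -0.766044]] × [10, -5]ᵀ ≈ [-4.4465, 10.2581]ᵀ
Result: (-4.4465, 10.2581)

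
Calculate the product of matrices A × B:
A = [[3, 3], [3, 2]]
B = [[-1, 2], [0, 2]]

Matrix multiplication:
C[0][0] = 3×-1 + 3×0 = -3
C[0][1] = 3×2 + 3×2 = 12
C[1][0] = 3×-1 + 2×0 = -3
C[1][1] = 3×2 + 2×2 = 10
Result: [[-3, 12], [-3, 10]]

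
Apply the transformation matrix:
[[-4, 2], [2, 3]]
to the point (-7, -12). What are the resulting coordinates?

Matrix multiplication:
[[-4, 2], [2, 3]] × [-7, -12]ᵀ
= [(-4)(-7) + (2)(-12), (2)(-7) + (3)(-12)]ᵀ
= [4, -50]ᵀ
Result: (4, -50)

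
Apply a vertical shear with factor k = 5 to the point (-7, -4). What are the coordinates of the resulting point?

Shear matrix for vertical shear with factor k = 5:
[[1, 0], [5, 1]]
Result: (-7, -4) → (-7, -39)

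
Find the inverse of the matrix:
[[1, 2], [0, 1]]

For [[a,b],[c,d]], inverse = (1/det)·[[d,-b],[-c,a]]
det = (1)(1) - (2)(0) = 1 - 0 = 1
Inverse = [[1, -2], [0, 1]]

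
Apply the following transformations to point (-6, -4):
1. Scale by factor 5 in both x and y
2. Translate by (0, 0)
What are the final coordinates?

Step 1: Scale (-6, -4) by 5 → (-30, -20)
Step 2: Translate by (0, 0) → (-30, -20)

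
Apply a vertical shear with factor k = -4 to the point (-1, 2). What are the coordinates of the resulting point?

Shear matrix for vertical shear with factor k = -4:
[[1, 0], [-4, 1]]
Result: (-1, 2) → (-1, 6)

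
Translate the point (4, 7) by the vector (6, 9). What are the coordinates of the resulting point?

Translation by (6, 9) (homogeneous matrix [[1, 0, 6], [0, 1, 9], [0, 0, 1]]):
x' = 4 + 6 = 10
y' = 7 + 9 = 16
Result: (10, 16)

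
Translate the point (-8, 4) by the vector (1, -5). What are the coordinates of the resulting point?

Translation by (1, -5) (homogeneous matrix [[1, 0, 1], [0, 1, -5], [0, 0, 1]]):
x' = -8 + 1 = -7
y' = 4 + -5 = -1
Result: (-7, -1)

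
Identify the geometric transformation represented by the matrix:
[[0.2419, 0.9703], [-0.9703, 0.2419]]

This matrix represents: rotation by 284° counterclockwise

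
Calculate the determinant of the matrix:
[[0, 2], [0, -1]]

For a 2×2 matrix [[a, b], [c, d]], det = ad - bc
det = (0)(-1) - (2)(0) = 0 - 0 = 0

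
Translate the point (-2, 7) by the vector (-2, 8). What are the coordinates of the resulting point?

Translation by (-2, 8) (homogeneous matrix [[1, 0, -2], [0, 1, 8], [0, 0, 1]]):
x' = -2 + -2 = -4
y' = 7 + 8 = 15
Result: (-4, 15)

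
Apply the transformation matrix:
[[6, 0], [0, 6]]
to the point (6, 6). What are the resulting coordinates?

Matrix multiplication:
[[6, 0], [0, 6]] × [6, 6]ᵀ
= [(6)(6) + (0)(6), (0)(6) + (6)(6)]ᵀ
= [36, 36]ᵀ
Result: (36, 36)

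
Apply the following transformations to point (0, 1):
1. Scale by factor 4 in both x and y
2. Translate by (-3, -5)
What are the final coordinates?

Step 1: Scale (0, 1) by 4 → (0, 4)
Step 2: Translate by (-3, -5) → (-3, -1)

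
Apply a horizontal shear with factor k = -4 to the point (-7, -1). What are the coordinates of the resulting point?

Shear matrix for horizontal shear with factor k = -4:
[[1, -4], [0, 1]]
Result: (-7, -1) → (-3, -1)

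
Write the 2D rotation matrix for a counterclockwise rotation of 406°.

Rotation matrix formula: [[cos θ, -sin θ], [sin θ, cos θ]]
For θ = 406°:
cos(406°) = 0.6947
sin(406°) = 0.7193
Result: [[0.6947, -0.7193], [0.7193, 0.6947]]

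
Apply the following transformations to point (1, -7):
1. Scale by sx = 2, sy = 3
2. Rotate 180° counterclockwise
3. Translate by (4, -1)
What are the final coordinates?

Step 1: Scale → (2, -21)
Step 2: Rotate 180° → (-2, 21)
Step 3: Translate → (2, 20)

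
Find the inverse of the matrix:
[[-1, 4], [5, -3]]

For [[a,b],[c,d]], inverse = (1/det)·[[d,-b],[-c,a]]
det = (-1)(-3) - (4)(5) = 3 - 20 = -17
Inverse = (1/-17)·[[-3, -4], [-5, -1]]
= [[3/17, 4/17], [5/17, 1/17]]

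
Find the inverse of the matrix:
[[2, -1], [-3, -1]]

For [[a,b],[c,d]], inverse = (1/det)·[[d,-b],[-c,a]]
det = (2)(-1) - (-1)(-3) = -2 - 3 = -5
Inverse = (1/-5)·[[-1, 1], [3, 2]]
= [[1/5, -1/5], [-3/5, -2/5]]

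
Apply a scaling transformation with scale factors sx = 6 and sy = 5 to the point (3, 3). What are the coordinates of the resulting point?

Scaling matrix:
[[6, 0], [0, 5]]
Result: (3 × 6, 3 × 5) = (18, 15)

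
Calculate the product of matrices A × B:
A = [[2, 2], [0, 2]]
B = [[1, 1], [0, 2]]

Matrix multiplication:
C[0][0] = 2×1 + 2×0 = 2
C[0][1] = 2×1 + 2×2 = 6
C[1][0] = 0×1 + 2×0 = 0
C[1][1] = 0×1 + 2×2 = 4
Result: [[2, 6], [0, 4]]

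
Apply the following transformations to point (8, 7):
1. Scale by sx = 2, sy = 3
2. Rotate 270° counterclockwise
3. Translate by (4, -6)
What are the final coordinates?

Step 1: Scale → (16, 21)
Step 2: Rotate 270° → (21, -16)
Step 3: Translate → (25, -22)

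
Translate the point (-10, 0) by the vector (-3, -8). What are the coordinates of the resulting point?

Translation by (-3, -8) (homogeneous matrix [[1, 0, -3], [0, 1, -8], [0, 0, 1]]):
x' = -10 + -3 = -13
y' = 0 + -8 = -8
Result: (-13, -8)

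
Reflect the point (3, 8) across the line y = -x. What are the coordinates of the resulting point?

Reflection across line y = -x: (3, 8) → (-8, -3)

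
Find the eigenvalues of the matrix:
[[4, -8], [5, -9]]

Characteristic equation: det(A - λI) = 0
λ² - (trace)λ + (det) = 0
trace = 4 + -9 = -5, det = (4)(-9) - (-8)(5) = 4
λ² - (-5)λ + (4) = 0
λ = (-5 ± √((-5)² - 4·(4))) / 2 = (-5 ± √9) / 2
Solving: λ = -4, -1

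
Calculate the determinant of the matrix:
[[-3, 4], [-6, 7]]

For a 2×2 matrix [[a, b], [c, d]], det = ad - bc
det = (-3)(7) - (4)(-6) = -21 - -24 = 3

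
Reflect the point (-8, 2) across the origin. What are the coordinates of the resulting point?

Reflection across origin: (-8, 2) → (8, -2)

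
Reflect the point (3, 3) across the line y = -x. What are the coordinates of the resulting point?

Reflection across line y = -x: (3, 3) → (-3, -3)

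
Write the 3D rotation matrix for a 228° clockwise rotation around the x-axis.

Rotation matrix for clockwise 228° around x-axis:
A clockwise rotation by 228° is a counterclockwise rotation by -228°.
cos(-228°) = -0.6691, sin(-228°) = 0.7431
Result: [[1, 0, 0], [0, -0.6691, -0.7431], [0, 0.7431, -0.6691]]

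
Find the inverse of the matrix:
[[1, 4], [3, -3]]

For [[a,b],[c,d]], inverse = (1/det)·[[d,-b],[-c,a]]
det = (1)(-3) - (4)(3) = -3 - 12 = -15
Inverse = (1/-15)·[[-3, -4], [-3, 1]]
= [[1/5, 4/15], [1/5, -1/15]]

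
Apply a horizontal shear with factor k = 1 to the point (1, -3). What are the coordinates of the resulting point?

Shear matrix for horizontal shear with factor k = 1:
[[1, 1], [0, 1]]
Result: (1, -3) → (-2, -3)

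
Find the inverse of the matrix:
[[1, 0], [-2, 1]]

For [[a,b],[c,d]], inverse = (1/det)·[[d,-b],[-c,a]]
det = (1)(1) - (0)(-2) = 1 - 0 = 1
Inverse = [[1, 0], [2, 1]]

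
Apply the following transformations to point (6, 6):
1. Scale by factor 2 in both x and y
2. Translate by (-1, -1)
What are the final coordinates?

Step 1: Scale (6, 6) by 2 → (12, 12)
Step 2: Translate by (-1, -1) → (11, 11)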